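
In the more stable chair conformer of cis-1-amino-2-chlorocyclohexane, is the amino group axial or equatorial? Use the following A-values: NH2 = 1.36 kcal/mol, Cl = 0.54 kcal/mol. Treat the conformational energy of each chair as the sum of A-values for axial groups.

C1 and C2 have opposite parity, so for the cis isomer the two substituents are one axial and one equatorial in each chair.
Chair I (amino axial, chloro equatorial): E = 1.36 kcal/mol.
Chair II (amino equatorial, chloro axial): E = 0.54 kcal/mol.
Chair II is the more stable (lower-energy) conformer, and in that chair the amino group is equatorial.

equatorial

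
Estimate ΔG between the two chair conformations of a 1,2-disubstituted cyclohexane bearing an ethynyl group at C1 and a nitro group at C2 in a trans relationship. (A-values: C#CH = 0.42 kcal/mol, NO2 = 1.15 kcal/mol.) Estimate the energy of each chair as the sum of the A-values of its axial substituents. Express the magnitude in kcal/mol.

C1 and C2 have opposite parity, so for the trans isomer the two substituents are e,e in one chair and a,a in the other.
Chair I (ethynyl axial, nitro axial): E = 1.57 kcal/mol.
Chair II (ethynyl equatorial, nitro equatorial): E = 0.00 kcal/mol.
ΔE = 1.57 − 0.00 = 1.57 kcal/mol; chair II is more stable.

1.57 kcal/mol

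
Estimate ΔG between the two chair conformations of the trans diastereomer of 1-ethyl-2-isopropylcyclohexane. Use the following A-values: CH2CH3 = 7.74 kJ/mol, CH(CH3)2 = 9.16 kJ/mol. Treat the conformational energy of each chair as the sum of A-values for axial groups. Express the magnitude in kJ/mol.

16.90 kJ/mol

C1 and C2 have opposite parity, so for the trans isomer the two substituents are e,e in one chair and a,a in the other.
Chair I (ethyl axial, isopropyl axial): E = 16.90 kJ/mol.
Chair II (ethyl equatorial, isopropyl equatorial): E = 0.00 kJ/mol.
ΔE = 16.90 − 0.00 = 16.90 kJ/mol; chair II is more stable.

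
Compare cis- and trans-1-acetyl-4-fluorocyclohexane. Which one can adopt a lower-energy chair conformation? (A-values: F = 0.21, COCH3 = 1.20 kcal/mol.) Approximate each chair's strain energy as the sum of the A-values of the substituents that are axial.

At 1,4 positions (parity opposite): cis → (a,e or e,a); trans → (e,e or a,a).
Best chair for cis: E = 0.21 kcal/mol; best chair for trans: E = 0.00 kcal/mol.
The trans isomer is lower by 0.21 kcal/mol.

trans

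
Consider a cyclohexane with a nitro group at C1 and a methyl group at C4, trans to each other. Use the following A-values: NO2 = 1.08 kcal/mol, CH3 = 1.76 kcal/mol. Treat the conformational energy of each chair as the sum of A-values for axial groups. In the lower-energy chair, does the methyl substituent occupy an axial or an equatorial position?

equatorial

C1 and C4 have opposite parity, so for the trans isomer the two substituents are e,e in one chair and a,a in the other.
Chair I (nitro axial, methyl axial): E = 2.84 kcal/mol.
Chair II (nitro equatorial, methyl equatorial): E = 0.00 kcal/mol.
Chair II is the more stable (lower-energy) conformer, and in that chair the methyl group is equatorial.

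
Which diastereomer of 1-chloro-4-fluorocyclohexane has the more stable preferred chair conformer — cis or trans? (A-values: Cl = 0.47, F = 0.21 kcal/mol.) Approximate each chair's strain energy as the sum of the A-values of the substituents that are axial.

trans

At 1,4 positions (parity opposite): cis → (a,e or e,a); trans → (e,e or a,a).
Best chair for cis: E = 0.21 kcal/mol; best chair for trans: E = 0.00 kcal/mol.
The trans isomer is lower by 0.21 kcal/mol.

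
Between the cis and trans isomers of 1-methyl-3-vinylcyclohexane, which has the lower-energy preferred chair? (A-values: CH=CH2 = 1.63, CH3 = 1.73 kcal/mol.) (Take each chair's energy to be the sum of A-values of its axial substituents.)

cis

At 1,3 positions (parity same): cis → (e,e or a,a); trans → (a,e or e,a).
Best chair for cis: E = 0.00 kcal/mol; best chair for trans: E = 1.63 kcal/mol.
The cis isomer is lower by 1.63 kcal/mol.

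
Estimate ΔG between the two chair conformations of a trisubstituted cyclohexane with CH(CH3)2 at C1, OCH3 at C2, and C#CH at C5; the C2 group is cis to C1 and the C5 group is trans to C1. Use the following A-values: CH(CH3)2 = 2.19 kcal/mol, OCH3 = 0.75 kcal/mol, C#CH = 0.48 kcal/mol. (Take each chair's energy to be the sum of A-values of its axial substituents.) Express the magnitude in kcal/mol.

0.96 kcal/mol

Chair I (isopropyl axial, methoxy equatorial, ethynyl equatorial): E = 2.19 kcal/mol.
Chair II (isopropyl equatorial, methoxy axial, ethynyl axial): E = 1.23 kcal/mol.
ΔE = 2.19 − 1.23 = 0.96 kcal/mol; chair II is more stable.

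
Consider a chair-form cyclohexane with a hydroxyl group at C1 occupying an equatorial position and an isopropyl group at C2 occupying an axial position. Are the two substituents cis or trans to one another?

cis

C1 and C2 have opposite parity, so their axial bonds point in opposite directions.
With opposite-parity carbons, two substituents on the same face are one axial and one equatorial; opposite faces give both axial or both equatorial.
Here the groups are equatorial/axial → same face → cis.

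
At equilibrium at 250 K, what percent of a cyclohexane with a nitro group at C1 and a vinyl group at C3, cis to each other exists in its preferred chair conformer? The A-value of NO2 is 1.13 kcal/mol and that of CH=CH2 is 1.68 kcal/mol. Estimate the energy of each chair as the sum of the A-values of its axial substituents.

C1 and C3 have the same parity, so for the cis isomer the two substituents are e,e in one chair and a,a in the other.
Chair I (nitro axial, vinyl axial): E = 2.81 kcal/mol; chair II (nitro equatorial, vinyl equatorial): E = 0.00 kcal/mol.
ΔG = 2.81 kcal/mol between the two chairs.
K = exp(ΔG/RT) with R = 1.987×10⁻³ kcal mol⁻¹ K⁻¹ and T = 250 K gives K ≈ 286.
Fraction in the lower-energy chair = K/(K+1) = 99.7%.

99.7%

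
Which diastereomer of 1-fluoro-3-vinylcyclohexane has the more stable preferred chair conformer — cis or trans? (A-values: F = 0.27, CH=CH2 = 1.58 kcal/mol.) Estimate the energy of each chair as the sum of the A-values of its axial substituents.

cis

At 1,3 positions (parity same): cis → (e,e or a,a); trans → (a,e or e,a).
Best chair for cis: E = 0.00 kcal/mol; best chair for trans: E = 0.27 kcal/mol.
The cis isomer is lower by 0.27 kcal/mol.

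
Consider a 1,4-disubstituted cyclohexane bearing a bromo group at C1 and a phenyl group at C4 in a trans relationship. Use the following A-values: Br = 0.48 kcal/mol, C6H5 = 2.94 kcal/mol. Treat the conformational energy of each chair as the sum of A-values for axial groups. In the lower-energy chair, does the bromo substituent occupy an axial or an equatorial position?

equatorial

C1 and C4 have opposite parity, so for the trans isomer the two substituents are e,e in one chair and a,a in the other.
Chair I (bromo axial, phenyl axial): E = 3.42 kcal/mol.
Chair II (bromo equatorial, phenyl equatorial): E = 0.00 kcal/mol.
Chair II is the more stable (lower-energy) conformer, and in that chair the bromo group is equatorial.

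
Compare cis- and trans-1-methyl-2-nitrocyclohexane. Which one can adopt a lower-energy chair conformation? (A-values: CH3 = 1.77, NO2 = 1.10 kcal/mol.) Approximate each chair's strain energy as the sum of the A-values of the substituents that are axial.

trans

At 1,2 positions (parity opposite): cis → (a,e or e,a); trans → (e,e or a,a).
Best chair for cis: E = 1.10 kcal/mol; best chair for trans: E = 0.00 kcal/mol.
The trans isomer is lower by 1.10 kcal/mol.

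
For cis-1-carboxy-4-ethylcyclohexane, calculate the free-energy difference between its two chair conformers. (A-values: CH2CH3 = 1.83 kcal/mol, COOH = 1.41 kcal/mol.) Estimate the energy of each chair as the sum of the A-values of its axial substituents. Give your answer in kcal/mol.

0.42 kcal/mol

C1 and C4 have opposite parity, so for the cis isomer the two substituents are one axial and one equatorial in each chair.
Chair I (ethyl axial, carboxyl equatorial): E = 1.83 kcal/mol.
Chair II (ethyl equatorial, carboxyl axial): E = 1.41 kcal/mol.
ΔE = 1.83 − 1.41 = 0.42 kcal/mol; chair II is more stable.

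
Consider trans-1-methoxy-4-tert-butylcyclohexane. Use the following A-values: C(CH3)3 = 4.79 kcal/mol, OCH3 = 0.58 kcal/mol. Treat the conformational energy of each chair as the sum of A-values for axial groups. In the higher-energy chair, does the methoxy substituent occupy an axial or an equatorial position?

axial

C1 and C4 have opposite parity, so for the trans isomer the two substituents are e,e in one chair and a,a in the other.
Chair I (tert-butyl axial, methoxy axial): E = 5.37 kcal/mol.
Chair II (tert-butyl equatorial, methoxy equatorial): E = 0.00 kcal/mol.
Chair I is the less stable (higher-energy) conformer, and in that chair the methoxy group is axial.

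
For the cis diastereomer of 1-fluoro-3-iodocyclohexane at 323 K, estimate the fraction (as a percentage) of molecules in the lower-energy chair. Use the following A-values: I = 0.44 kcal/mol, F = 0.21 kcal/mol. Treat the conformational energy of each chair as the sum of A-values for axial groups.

C1 and C3 have the same parity, so for the cis isomer the two substituents are e,e in one chair and a,a in the other.
Chair I (iodo axial, fluoro axial): E = 0.65 kcal/mol; chair II (iodo equatorial, fluoro equatorial): E = 0.00 kcal/mol.
ΔG = 0.65 kcal/mol between the two chairs.
K = exp(ΔG/RT) with R = 1.987×10⁻³ kcal mol⁻¹ K⁻¹ and T = 323 K gives K ≈ 2.75.
Fraction in the lower-energy chair = K/(K+1) = 73.4%.

73.4%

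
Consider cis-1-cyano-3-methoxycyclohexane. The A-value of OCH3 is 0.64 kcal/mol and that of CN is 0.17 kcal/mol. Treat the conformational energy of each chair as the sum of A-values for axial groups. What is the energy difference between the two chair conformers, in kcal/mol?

0.81 kcal/mol

C1 and C3 have the same parity, so for the cis isomer the two substituents are e,e in one chair and a,a in the other.
Chair I (methoxy axial, cyano axial): E = 0.81 kcal/mol.
Chair II (methoxy equatorial, cyano equatorial): E = 0.00 kcal/mol.
ΔE = 0.81 − 0.00 = 0.81 kcal/mol; chair II is more stable.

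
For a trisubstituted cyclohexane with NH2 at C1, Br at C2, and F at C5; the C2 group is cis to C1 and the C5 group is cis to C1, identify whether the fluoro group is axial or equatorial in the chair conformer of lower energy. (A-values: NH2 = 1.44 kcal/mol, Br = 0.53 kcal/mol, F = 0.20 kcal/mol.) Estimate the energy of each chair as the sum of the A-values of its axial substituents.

equatorial

Chair I (amino axial, bromo equatorial, fluoro axial): E = 1.64 kcal/mol.
Chair II (amino equatorial, bromo axial, fluoro equatorial): E = 0.53 kcal/mol.
Chair II is the more stable (lower-energy) conformer, and in that chair the fluoro group is equatorial.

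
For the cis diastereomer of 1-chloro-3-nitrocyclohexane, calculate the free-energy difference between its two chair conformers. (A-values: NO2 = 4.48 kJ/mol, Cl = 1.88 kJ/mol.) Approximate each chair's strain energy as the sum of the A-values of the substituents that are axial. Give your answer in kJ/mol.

C1 and C3 have the same parity, so for the cis isomer the two substituents are e,e in one chair and a,a in the other.
Chair I (nitro axial, chloro axial): E = 6.36 kJ/mol.
Chair II (nitro equatorial, chloro equatorial): E = 0.00 kJ/mol.
ΔE = 6.36 − 0.00 = 6.36 kJ/mol; chair II is more stable.

6.36 kJ/mol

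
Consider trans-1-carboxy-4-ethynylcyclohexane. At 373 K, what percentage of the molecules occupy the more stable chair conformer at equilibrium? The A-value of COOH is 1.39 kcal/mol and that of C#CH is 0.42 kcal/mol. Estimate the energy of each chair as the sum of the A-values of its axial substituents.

92.0%

C1 and C4 have opposite parity, so for the trans isomer the two substituents are e,e in one chair and a,a in the other.
Chair I (carboxyl axial, ethynyl axial): E = 1.81 kcal/mol; chair II (carboxyl equatorial, ethynyl equatorial): E = 0.00 kcal/mol.
ΔG = 1.81 kcal/mol between the two chairs.
K = exp(ΔG/RT) with R = 1.987×10⁻³ kcal mol⁻¹ K⁻¹ and T = 373 K gives K ≈ 11.5.
Fraction in the lower-energy chair = K/(K+1) = 92.0%.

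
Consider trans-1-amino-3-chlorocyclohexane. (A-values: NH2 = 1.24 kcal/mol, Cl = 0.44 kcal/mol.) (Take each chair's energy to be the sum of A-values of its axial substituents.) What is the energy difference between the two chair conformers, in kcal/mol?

C1 and C3 have the same parity, so for the trans isomer the two substituents are one axial and one equatorial in each chair.
Chair I (amino axial, chloro equatorial): E = 1.24 kcal/mol.
Chair II (amino equatorial, chloro axial): E = 0.44 kcal/mol.
ΔE = 1.24 − 0.44 = 0.80 kcal/mol; chair II is more stable.

0.80 kcal/mol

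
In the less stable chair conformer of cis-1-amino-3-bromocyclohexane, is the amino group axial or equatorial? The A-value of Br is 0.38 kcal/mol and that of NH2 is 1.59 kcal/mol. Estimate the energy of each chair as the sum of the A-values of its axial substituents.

C1 and C3 have the same parity, so for the cis isomer the two substituents are e,e in one chair and a,a in the other.
Chair I (bromo axial, amino axial): E = 1.97 kcal/mol.
Chair II (bromo equatorial, amino equatorial): E = 0.00 kcal/mol.
Chair I is the less stable (higher-energy) conformer, and in that chair the amino group is axial.

axial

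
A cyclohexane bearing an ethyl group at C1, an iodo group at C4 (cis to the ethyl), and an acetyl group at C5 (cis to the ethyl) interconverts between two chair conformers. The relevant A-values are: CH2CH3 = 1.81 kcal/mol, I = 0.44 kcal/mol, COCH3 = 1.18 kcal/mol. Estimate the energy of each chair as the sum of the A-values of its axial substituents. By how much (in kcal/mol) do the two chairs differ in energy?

2.55 kcal/mol

Chair I (ethyl axial, iodo equatorial, acetyl axial): E = 2.99 kcal/mol.
Chair II (ethyl equatorial, iodo axial, acetyl equatorial): E = 0.44 kcal/mol.
ΔE = 2.99 − 0.44 = 2.55 kcal/mol; chair II is more stable.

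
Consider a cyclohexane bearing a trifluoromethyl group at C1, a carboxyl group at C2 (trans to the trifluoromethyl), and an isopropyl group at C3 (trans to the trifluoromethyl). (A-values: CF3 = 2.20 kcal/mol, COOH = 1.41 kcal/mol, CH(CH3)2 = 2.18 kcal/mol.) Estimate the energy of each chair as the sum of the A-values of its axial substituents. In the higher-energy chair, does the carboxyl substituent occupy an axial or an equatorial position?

Chair I (trifluoromethyl axial, carboxyl axial, isopropyl equatorial): E = 3.61 kcal/mol.
Chair II (trifluoromethyl equatorial, carboxyl equatorial, isopropyl axial): E = 2.18 kcal/mol.
Chair I is the less stable (higher-energy) conformer, and in that chair the carboxyl group is axial.

axial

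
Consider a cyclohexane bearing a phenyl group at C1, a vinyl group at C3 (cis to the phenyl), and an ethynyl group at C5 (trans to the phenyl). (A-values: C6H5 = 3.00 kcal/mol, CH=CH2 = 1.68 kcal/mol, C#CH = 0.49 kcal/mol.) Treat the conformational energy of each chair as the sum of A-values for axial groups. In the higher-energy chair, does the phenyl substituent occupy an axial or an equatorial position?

axial

Chair I (phenyl axial, vinyl axial, ethynyl equatorial): E = 4.68 kcal/mol.
Chair II (phenyl equatorial, vinyl equatorial, ethynyl axial): E = 0.49 kcal/mol.
Chair I is the less stable (higher-energy) conformer, and in that chair the phenyl group is axial.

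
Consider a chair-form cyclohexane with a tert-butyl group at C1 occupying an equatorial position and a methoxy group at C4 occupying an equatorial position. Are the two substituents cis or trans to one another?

trans

C1 and C4 have opposite parity, so their axial bonds point in opposite directions.
With opposite-parity carbons, two substituents on the same face are one axial and one equatorial; opposite faces give both axial or both equatorial.
Here the groups are equatorial/equatorial → opposite face → trans.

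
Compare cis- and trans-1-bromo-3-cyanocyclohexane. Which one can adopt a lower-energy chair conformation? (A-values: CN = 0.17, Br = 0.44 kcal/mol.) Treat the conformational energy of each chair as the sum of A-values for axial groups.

cis

At 1,3 positions (parity same): cis → (e,e or a,a); trans → (a,e or e,a).
Best chair for cis: E = 0.00 kcal/mol; best chair for trans: E = 0.17 kcal/mol.
The cis isomer is lower by 0.17 kcal/mol.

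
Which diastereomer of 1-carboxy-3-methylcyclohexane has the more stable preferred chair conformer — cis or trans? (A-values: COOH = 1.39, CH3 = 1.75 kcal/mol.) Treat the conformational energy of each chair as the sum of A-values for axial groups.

cis

At 1,3 positions (parity same): cis → (e,e or a,a); trans → (a,e or e,a).
Best chair for cis: E = 0.00 kcal/mol; best chair for trans: E = 1.39 kcal/mol.
The cis isomer is lower by 1.39 kcal/mol.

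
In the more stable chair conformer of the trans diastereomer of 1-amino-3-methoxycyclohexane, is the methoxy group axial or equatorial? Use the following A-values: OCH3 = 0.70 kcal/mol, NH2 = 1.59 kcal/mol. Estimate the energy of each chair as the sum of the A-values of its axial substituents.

axial

C1 and C3 have the same parity, so for the trans isomer the two substituents are one axial and one equatorial in each chair.
Chair I (methoxy axial, amino equatorial): E = 0.70 kcal/mol.
Chair II (methoxy equatorial, amino axial): E = 1.59 kcal/mol.
Chair I is the more stable (lower-energy) conformer, and in that chair the methoxy group is axial.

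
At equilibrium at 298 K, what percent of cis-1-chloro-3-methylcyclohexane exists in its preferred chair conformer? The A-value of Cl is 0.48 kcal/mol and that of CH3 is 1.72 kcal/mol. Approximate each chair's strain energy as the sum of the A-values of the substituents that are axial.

97.6%

C1 and C3 have the same parity, so for the cis isomer the two substituents are e,e in one chair and a,a in the other.
Chair I (chloro axial, methyl axial): E = 2.20 kcal/mol; chair II (chloro equatorial, methyl equatorial): E = 0.00 kcal/mol.
ΔG = 2.20 kcal/mol between the two chairs.
K = exp(ΔG/RT) with R = 1.987×10⁻³ kcal mol⁻¹ K⁻¹ and T = 298 K gives K ≈ 41.1.
Fraction in the lower-energy chair = K/(K+1) = 97.6%.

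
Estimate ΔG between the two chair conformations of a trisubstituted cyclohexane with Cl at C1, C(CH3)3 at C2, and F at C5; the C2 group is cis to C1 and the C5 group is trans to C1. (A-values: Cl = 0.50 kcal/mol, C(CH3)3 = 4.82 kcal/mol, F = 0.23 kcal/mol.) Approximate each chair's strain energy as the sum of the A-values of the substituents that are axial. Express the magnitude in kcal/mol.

4.55 kcal/mol

Chair I (chloro axial, tert-butyl equatorial, fluoro equatorial): E = 0.50 kcal/mol.
Chair II (chloro equatorial, tert-butyl axial, fluoro axial): E = 5.05 kcal/mol.
ΔE = 5.05 − 0.50 = 4.55 kcal/mol; chair I is more stable.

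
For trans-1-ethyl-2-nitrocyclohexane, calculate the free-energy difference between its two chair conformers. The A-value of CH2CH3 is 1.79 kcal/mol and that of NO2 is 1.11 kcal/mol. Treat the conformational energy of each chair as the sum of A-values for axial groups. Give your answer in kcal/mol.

C1 and C2 have opposite parity, so for the trans isomer the two substituents are e,e in one chair and a,a in the other.
Chair I (ethyl axial, nitro axial): E = 2.90 kcal/mol.
Chair II (ethyl equatorial, nitro equatorial): E = 0.00 kcal/mol.
ΔE = 2.90 − 0.00 = 2.90 kcal/mol; chair II is more stable.

2.90 kcal/mol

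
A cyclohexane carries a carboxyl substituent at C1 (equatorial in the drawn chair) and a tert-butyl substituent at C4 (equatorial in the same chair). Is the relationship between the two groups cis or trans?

C1 and C4 have opposite parity, so their axial bonds point in opposite directions.
With opposite-parity carbons, two substituents on the same face are one axial and one equatorial; opposite faces give both axial or both equatorial.
Here the groups are equatorial/equatorial → opposite face → trans.

trans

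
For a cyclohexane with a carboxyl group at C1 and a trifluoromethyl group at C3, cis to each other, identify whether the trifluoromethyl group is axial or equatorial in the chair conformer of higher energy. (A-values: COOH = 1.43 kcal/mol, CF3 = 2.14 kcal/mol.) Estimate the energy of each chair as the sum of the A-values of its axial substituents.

C1 and C3 have the same parity, so for the cis isomer the two substituents are e,e in one chair and a,a in the other.
Chair I (carboxyl axial, trifluoromethyl axial): E = 3.57 kcal/mol.
Chair II (carboxyl equatorial, trifluoromethyl equatorial): E = 0.00 kcal/mol.
Chair I is the less stable (higher-energy) conformer, and in that chair the trifluoromethyl group is axial.

axial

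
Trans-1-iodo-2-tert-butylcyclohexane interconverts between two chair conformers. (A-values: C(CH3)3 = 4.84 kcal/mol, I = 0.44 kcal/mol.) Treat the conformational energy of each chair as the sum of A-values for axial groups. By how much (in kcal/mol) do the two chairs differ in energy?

5.28 kcal/mol

C1 and C2 have opposite parity, so for the trans isomer the two substituents are e,e in one chair and a,a in the other.
Chair I (tert-butyl axial, iodo axial): E = 5.28 kcal/mol.
Chair II (tert-butyl equatorial, iodo equatorial): E = 0.00 kcal/mol.
ΔE = 5.28 − 0.00 = 5.28 kcal/mol; chair II is more stable.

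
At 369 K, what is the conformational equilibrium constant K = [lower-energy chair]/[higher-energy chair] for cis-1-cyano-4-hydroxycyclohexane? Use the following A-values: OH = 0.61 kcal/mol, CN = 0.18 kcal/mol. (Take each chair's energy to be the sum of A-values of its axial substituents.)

C1 and C4 have opposite parity, so for the cis isomer the two substituents are one axial and one equatorial in each chair.
Chair I (hydroxyl axial, cyano equatorial): E = 0.61 kcal/mol; chair II (hydroxyl equatorial, cyano axial): E = 0.18 kcal/mol.
ΔG = 0.43 kcal/mol between the two chairs.
K = exp(ΔG/RT) with R = 1.987×10⁻³ kcal mol⁻¹ K⁻¹ and T = 369 K gives K ≈ 1.8.

K ≈ 1.80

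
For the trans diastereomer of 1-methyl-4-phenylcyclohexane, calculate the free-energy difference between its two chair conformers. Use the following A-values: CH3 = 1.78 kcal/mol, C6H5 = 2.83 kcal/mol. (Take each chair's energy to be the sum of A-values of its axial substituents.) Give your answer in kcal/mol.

C1 and C4 have opposite parity, so for the trans isomer the two substituents are e,e in one chair and a,a in the other.
Chair I (methyl axial, phenyl axial): E = 4.61 kcal/mol.
Chair II (methyl equatorial, phenyl equatorial): E = 0.00 kcal/mol.
ΔE = 4.61 − 0.00 = 4.61 kcal/mol; chair II is more stable.

4.61 kcal/mol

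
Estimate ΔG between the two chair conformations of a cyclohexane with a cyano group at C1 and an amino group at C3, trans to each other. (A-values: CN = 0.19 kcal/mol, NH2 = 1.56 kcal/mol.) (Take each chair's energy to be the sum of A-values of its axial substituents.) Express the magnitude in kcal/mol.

C1 and C3 have the same parity, so for the trans isomer the two substituents are one axial and one equatorial in each chair.
Chair I (cyano axial, amino equatorial): E = 0.19 kcal/mol.
Chair II (cyano equatorial, amino axial): E = 1.56 kcal/mol.
ΔE = 1.56 − 0.19 = 1.37 kcal/mol; chair I is more stable.

1.37 kcal/mol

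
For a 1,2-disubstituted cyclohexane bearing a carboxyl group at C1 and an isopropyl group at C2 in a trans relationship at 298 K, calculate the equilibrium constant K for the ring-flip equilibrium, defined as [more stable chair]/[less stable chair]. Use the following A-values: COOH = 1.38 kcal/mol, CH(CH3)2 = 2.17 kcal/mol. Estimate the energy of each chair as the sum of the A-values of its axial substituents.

C1 and C2 have opposite parity, so for the trans isomer the two substituents are e,e in one chair and a,a in the other.
Chair I (carboxyl axial, isopropyl axial): E = 3.55 kcal/mol; chair II (carboxyl equatorial, isopropyl equatorial): E = 0.00 kcal/mol.
ΔG = 3.55 kcal/mol between the two chairs.
K = exp(ΔG/RT) with R = 1.987×10⁻³ kcal mol⁻¹ K⁻¹ and T = 298 K gives K ≈ 402.

K ≈ 402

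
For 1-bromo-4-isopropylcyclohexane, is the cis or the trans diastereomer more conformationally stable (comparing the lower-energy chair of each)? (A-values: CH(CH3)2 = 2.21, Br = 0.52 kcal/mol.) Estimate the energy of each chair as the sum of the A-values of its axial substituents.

trans

At 1,4 positions (parity opposite): cis → (a,e or e,a); trans → (e,e or a,a).
Best chair for cis: E = 0.52 kcal/mol; best chair for trans: E = 0.00 kcal/mol.
The trans isomer is lower by 0.52 kcal/mol.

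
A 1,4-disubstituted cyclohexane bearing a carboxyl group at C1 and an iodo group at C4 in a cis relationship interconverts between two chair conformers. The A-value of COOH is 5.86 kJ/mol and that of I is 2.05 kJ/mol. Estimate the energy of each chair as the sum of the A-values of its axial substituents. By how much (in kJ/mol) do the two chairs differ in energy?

C1 and C4 have opposite parity, so for the cis isomer the two substituents are one axial and one equatorial in each chair.
Chair I (carboxyl axial, iodo equatorial): E = 5.86 kJ/mol.
Chair II (carboxyl equatorial, iodo axial): E = 2.05 kJ/mol.
ΔE = 5.86 − 2.05 = 3.81 kJ/mol; chair II is more stable.

3.81 kJ/mol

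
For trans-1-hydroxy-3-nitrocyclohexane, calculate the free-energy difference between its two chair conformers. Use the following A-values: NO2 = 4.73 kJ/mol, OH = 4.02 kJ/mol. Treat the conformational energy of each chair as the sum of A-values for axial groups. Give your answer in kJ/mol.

0.71 kJ/mol

C1 and C3 have the same parity, so for the trans isomer the two substituents are one axial and one equatorial in each chair.
Chair I (nitro axial, hydroxyl equatorial): E = 4.73 kJ/mol.
Chair II (nitro equatorial, hydroxyl axial): E = 4.02 kJ/mol.
ΔE = 4.73 − 4.02 = 0.71 kJ/mol; chair II is more stable.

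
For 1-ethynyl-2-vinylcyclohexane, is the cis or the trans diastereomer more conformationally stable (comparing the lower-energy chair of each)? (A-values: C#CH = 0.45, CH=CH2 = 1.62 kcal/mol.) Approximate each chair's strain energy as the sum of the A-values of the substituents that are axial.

trans

At 1,2 positions (parity opposite): cis → (a,e or e,a); trans → (e,e or a,a).
Best chair for cis: E = 0.45 kcal/mol; best chair for trans: E = 0.00 kcal/mol.
The trans isomer is lower by 0.45 kcal/mol.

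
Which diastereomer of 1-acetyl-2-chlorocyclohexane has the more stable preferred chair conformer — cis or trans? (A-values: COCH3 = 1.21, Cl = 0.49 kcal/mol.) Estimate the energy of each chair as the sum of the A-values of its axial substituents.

trans

At 1,2 positions (parity opposite): cis → (a,e or e,a); trans → (e,e or a,a).
Best chair for cis: E = 0.49 kcal/mol; best chair for trans: E = 0.00 kcal/mol.
The trans isomer is lower by 0.49 kcal/mol.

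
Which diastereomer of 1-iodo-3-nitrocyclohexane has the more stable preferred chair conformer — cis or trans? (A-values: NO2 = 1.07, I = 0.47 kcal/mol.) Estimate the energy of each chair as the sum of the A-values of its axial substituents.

cis

At 1,3 positions (parity same): cis → (e,e or a,a); trans → (a,e or e,a).
Best chair for cis: E = 0.00 kcal/mol; best chair for trans: E = 0.47 kcal/mol.
The cis isomer is lower by 0.47 kcal/mol.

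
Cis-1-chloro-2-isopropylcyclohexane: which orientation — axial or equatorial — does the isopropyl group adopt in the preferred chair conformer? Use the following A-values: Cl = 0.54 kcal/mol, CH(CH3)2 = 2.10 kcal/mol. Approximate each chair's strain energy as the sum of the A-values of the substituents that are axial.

equatorial

C1 and C2 have opposite parity, so for the cis isomer the two substituents are one axial and one equatorial in each chair.
Chair I (chloro axial, isopropyl equatorial): E = 0.54 kcal/mol.
Chair II (chloro equatorial, isopropyl axial): E = 2.10 kcal/mol.
Chair I is the more stable (lower-energy) conformer, and in that chair the isopropyl group is equatorial.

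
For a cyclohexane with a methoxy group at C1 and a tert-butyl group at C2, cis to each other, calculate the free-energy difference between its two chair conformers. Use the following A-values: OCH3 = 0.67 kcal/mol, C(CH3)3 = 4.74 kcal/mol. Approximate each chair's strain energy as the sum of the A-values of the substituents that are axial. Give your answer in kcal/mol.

4.07 kcal/mol

C1 and C2 have opposite parity, so for the cis isomer the two substituents are one axial and one equatorial in each chair.
Chair I (methoxy axial, tert-butyl equatorial): E = 0.67 kcal/mol.
Chair II (methoxy equatorial, tert-butyl axial): E = 4.74 kcal/mol.
ΔE = 4.74 − 0.67 = 4.07 kcal/mol; chair I is more stable.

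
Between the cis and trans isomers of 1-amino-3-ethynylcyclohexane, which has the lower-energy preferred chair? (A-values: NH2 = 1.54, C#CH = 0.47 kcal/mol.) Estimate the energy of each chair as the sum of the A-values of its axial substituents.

At 1,3 positions (parity same): cis → (e,e or a,a); trans → (a,e or e,a).
Best chair for cis: E = 0.00 kcal/mol; best chair for trans: E = 0.47 kcal/mol.
The cis isomer is lower by 0.47 kcal/mol.

cis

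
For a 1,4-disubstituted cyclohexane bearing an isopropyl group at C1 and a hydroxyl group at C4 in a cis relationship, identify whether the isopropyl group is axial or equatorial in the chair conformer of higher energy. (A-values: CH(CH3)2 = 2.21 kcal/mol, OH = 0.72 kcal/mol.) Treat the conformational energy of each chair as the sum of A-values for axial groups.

axial

C1 and C4 have opposite parity, so for the cis isomer the two substituents are one axial and one equatorial in each chair.
Chair I (isopropyl axial, hydroxyl equatorial): E = 2.21 kcal/mol.
Chair II (isopropyl equatorial, hydroxyl axial): E = 0.72 kcal/mol.
Chair I is the less stable (higher-energy) conformer, and in that chair the isopropyl group is axial.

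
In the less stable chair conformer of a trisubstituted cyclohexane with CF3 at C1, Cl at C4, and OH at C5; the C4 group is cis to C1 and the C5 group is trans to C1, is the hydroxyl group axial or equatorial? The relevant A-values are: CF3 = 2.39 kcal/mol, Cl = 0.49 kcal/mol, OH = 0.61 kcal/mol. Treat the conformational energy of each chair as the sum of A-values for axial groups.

equatorial

Chair I (trifluoromethyl axial, chloro equatorial, hydroxyl equatorial): E = 2.39 kcal/mol.
Chair II (trifluoromethyl equatorial, chloro axial, hydroxyl axial): E = 1.10 kcal/mol.
Chair I is the less stable (higher-energy) conformer, and in that chair the hydroxyl group is equatorial.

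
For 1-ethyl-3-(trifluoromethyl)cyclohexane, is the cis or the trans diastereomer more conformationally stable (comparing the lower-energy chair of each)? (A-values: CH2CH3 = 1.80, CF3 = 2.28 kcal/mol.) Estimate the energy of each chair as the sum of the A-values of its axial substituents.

cis

At 1,3 positions (parity same): cis → (e,e or a,a); trans → (a,e or e,a).
Best chair for cis: E = 0.00 kcal/mol; best chair for trans: E = 1.80 kcal/mol.
The cis isomer is lower by 1.80 kcal/mol.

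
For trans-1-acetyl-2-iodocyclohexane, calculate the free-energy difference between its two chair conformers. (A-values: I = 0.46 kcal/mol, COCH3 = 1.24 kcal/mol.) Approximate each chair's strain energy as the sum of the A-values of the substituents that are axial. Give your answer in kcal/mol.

1.70 kcal/mol

C1 and C2 have opposite parity, so for the trans isomer the two substituents are e,e in one chair and a,a in the other.
Chair I (iodo axial, acetyl axial): E = 1.70 kcal/mol.
Chair II (iodo equatorial, acetyl equatorial): E = 0.00 kcal/mol.
ΔE = 1.70 − 0.00 = 1.70 kcal/mol; chair II is more stable.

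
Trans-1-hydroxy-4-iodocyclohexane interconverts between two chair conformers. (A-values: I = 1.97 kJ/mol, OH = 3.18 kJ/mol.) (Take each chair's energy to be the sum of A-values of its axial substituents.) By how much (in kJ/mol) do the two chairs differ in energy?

5.15 kJ/mol

C1 and C4 have opposite parity, so for the trans isomer the two substituents are e,e in one chair and a,a in the other.
Chair I (iodo axial, hydroxyl axial): E = 5.15 kJ/mol.
Chair II (iodo equatorial, hydroxyl equatorial): E = 0.00 kJ/mol.
ΔE = 5.15 − 0.00 = 5.15 kJ/mol; chair II is more stable.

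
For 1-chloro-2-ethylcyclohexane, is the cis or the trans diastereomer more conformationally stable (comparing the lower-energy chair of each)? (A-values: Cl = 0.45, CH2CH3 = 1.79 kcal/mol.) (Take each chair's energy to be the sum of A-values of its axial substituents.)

At 1,2 positions (parity opposite): cis → (a,e or e,a); trans → (e,e or a,a).
Best chair for cis: E = 0.45 kcal/mol; best chair for trans: E = 0.00 kcal/mol.
The trans isomer is lower by 0.45 kcal/mol.

trans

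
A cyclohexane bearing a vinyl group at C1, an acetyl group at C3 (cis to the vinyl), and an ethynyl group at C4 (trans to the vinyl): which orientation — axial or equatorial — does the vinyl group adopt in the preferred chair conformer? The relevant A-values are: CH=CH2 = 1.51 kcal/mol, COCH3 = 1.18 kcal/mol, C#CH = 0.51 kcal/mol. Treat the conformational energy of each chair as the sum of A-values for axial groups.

Chair I (vinyl axial, acetyl axial, ethynyl axial): E = 3.20 kcal/mol.
Chair II (vinyl equatorial, acetyl equatorial, ethynyl equatorial): E = 0.00 kcal/mol.
Chair II is the more stable (lower-energy) conformer, and in that chair the vinyl group is equatorial.

equatorial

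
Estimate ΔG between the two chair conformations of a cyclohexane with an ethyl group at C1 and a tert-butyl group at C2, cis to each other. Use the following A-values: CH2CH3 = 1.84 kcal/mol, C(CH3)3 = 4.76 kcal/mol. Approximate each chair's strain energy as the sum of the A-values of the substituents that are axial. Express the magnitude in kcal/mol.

2.92 kcal/mol

C1 and C2 have opposite parity, so for the cis isomer the two substituents are one axial and one equatorial in each chair.
Chair I (ethyl axial, tert-butyl equatorial): E = 1.84 kcal/mol.
Chair II (ethyl equatorial, tert-butyl axial): E = 4.76 kcal/mol.
ΔE = 4.76 − 1.84 = 2.92 kcal/mol; chair I is more stable.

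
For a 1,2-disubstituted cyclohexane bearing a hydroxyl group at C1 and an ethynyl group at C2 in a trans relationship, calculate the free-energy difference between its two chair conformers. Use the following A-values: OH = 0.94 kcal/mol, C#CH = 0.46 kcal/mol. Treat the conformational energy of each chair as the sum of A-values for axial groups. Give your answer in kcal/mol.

C1 and C2 have opposite parity, so for the trans isomer the two substituents are e,e in one chair and a,a in the other.
Chair I (hydroxyl axial, ethynyl axial): E = 1.40 kcal/mol.
Chair II (hydroxyl equatorial, ethynyl equatorial): E = 0.00 kcal/mol.
ΔE = 1.40 − 0.00 = 1.40 kcal/mol; chair II is more stable.

1.40 kcal/mol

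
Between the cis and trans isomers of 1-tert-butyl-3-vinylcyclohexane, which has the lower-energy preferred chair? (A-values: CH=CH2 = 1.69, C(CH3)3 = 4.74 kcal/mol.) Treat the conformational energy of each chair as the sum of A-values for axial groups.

cis

At 1,3 positions (parity same): cis → (e,e or a,a); trans → (a,e or e,a).
Best chair for cis: E = 0.00 kcal/mol; best chair for trans: E = 1.69 kcal/mol.
The cis isomer is lower by 1.69 kcal/mol.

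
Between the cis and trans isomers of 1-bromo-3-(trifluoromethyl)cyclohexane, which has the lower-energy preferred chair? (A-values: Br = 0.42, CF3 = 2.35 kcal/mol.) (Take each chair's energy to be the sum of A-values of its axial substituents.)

cis

At 1,3 positions (parity same): cis → (e,e or a,a); trans → (a,e or e,a).
Best chair for cis: E = 0.00 kcal/mol; best chair for trans: E = 0.42 kcal/mol.
The cis isomer is lower by 0.42 kcal/mol.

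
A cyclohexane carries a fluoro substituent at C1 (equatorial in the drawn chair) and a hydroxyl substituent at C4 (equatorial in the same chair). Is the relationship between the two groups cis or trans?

trans

C1 and C4 have opposite parity, so their axial bonds point in opposite directions.
With opposite-parity carbons, two substituents on the same face are one axial and one equatorial; opposite faces give both axial or both equatorial.
Here the groups are equatorial/equatorial → opposite face → trans.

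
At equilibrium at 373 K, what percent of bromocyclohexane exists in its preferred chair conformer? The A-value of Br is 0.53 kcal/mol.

67.2%

One chair has the bromo group axial (E = 0.53 kcal/mol) and the other has it equatorial (E = 0).
ΔG = 0.53 kcal/mol between the two chairs.
K = exp(ΔG/RT) with R = 1.987×10⁻³ kcal mol⁻¹ K⁻¹ and T = 373 K gives K ≈ 2.04.
Fraction in the lower-energy chair = K/(K+1) = 67.2%.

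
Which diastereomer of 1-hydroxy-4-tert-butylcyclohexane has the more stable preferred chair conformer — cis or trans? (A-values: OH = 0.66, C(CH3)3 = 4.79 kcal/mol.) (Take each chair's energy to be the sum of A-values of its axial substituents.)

trans

At 1,4 positions (parity opposite): cis → (a,e or e,a); trans → (e,e or a,a).
Best chair for cis: E = 0.66 kcal/mol; best chair for trans: E = 0.00 kcal/mol.
The trans isomer is lower by 0.66 kcal/mol.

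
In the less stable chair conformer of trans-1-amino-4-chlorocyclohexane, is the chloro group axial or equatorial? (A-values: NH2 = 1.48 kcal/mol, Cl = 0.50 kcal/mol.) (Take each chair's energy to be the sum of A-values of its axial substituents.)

axial

C1 and C4 have opposite parity, so for the trans isomer the two substituents are e,e in one chair and a,a in the other.
Chair I (amino axial, chloro axial): E = 1.98 kcal/mol.
Chair II (amino equatorial, chloro equatorial): E = 0.00 kcal/mol.
Chair I is the less stable (higher-energy) conformer, and in that chair the chloro group is axial.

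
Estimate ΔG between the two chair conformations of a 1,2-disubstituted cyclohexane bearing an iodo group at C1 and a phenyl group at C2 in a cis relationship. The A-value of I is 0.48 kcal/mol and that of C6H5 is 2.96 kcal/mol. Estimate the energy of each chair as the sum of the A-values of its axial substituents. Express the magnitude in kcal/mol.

2.48 kcal/mol

C1 and C2 have opposite parity, so for the cis isomer the two substituents are one axial and one equatorial in each chair.
Chair I (iodo axial, phenyl equatorial): E = 0.48 kcal/mol.
Chair II (iodo equatorial, phenyl axial): E = 2.96 kcal/mol.
ΔE = 2.96 − 0.48 = 2.48 kcal/mol; chair I is more stable.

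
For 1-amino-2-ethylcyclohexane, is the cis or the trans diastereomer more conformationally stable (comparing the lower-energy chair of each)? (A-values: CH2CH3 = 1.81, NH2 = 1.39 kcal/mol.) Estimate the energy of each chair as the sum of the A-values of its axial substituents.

At 1,2 positions (parity opposite): cis → (a,e or e,a); trans → (e,e or a,a).
Best chair for cis: E = 1.39 kcal/mol; best chair for trans: E = 0.00 kcal/mol.
The trans isomer is lower by 1.39 kcal/mol.

trans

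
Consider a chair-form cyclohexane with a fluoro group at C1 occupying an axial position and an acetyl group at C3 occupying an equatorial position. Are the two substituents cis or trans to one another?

trans

C1 and C3 have the same parity, so their axial bonds point in the same direction.
With same-parity carbons, two substituents on the same face are both axial or both equatorial; opposite faces give one of each.
Here the groups are axial/equatorial → opposite face → trans.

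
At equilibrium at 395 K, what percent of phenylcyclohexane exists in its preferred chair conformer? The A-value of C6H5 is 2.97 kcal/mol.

One chair has the phenyl group axial (E = 2.97 kcal/mol) and the other has it equatorial (E = 0).
ΔG = 2.97 kcal/mol between the two chairs.
K = exp(ΔG/RT) with R = 1.987×10⁻³ kcal mol⁻¹ K⁻¹ and T = 395 K gives K ≈ 44.
Fraction in the lower-energy chair = K/(K+1) = 97.8%.

97.8%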